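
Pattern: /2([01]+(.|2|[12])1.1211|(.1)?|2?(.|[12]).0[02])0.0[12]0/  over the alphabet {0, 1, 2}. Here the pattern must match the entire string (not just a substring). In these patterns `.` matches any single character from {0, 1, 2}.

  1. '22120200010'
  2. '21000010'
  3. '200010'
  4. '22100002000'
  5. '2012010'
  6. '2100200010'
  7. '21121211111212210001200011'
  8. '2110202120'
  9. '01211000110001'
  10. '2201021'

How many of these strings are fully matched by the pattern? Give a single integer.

3

1 → match
2 → no match
3 → match
4 → no match
5 → no match
6 → match
7 → no match — must end with '0'
8 → no match
9 → no match — must start with '2'
10 → no match — must end with '0'
Total matched: 3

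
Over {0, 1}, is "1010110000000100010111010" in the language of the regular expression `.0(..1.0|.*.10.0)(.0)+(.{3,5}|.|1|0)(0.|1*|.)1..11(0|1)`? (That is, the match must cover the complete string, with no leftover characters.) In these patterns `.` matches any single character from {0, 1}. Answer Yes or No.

No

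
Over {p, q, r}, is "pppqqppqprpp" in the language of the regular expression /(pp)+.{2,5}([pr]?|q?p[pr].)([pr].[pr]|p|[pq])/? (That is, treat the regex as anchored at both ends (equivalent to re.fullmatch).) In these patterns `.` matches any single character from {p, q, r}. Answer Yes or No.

Yes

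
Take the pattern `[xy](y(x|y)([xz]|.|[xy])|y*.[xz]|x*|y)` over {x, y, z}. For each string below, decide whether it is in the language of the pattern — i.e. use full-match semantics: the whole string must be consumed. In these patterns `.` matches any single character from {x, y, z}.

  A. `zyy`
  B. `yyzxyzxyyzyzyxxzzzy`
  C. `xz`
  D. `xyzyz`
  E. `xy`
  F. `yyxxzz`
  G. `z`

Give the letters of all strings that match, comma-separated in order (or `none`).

E

A. `zyy` → no match
B → no match
C. `xz` → no match
D. `xyzyz` → no match
E. `xy` → match
F. `yyxxzz` → no match
G. `z` → no match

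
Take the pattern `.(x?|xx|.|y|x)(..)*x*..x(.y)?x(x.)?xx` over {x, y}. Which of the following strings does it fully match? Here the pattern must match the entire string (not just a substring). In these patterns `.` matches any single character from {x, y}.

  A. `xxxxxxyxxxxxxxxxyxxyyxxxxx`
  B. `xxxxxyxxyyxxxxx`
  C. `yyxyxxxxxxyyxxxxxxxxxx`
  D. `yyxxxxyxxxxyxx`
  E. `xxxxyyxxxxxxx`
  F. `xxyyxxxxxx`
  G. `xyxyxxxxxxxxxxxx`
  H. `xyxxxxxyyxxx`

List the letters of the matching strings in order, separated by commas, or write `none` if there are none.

A, B, C, D, E, F, G, H

A → match
B → match
C → match
D → match
E → match
F → match
G → match
H → match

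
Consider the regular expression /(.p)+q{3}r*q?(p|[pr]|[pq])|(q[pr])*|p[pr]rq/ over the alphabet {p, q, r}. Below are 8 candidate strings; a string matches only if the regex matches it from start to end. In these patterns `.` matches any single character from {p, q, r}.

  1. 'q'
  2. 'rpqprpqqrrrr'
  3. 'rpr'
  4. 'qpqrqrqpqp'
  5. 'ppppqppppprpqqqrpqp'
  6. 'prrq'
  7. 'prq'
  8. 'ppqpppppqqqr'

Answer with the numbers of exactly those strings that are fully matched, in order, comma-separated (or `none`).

1 → no match
2 → no match
3 → no match
4 → match
5 → no match
6 → match
7 → no match
8 → match

4, 6, 8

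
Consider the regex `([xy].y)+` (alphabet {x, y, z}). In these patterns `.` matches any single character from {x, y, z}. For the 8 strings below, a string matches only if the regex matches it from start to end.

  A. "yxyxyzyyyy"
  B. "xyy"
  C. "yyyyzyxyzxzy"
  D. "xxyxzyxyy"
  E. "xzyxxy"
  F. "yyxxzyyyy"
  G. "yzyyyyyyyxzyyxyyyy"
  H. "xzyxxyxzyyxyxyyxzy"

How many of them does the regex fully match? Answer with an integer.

A. "yxyxyzyyyy" → no match
B. "xyy" → match
C. "yyyyzyxyzxzy" → no match
D. "xxyxzyxyy" → match
E. "xzyxxy" → match
F. "yyxxzyyyy" → no match
G → match
H → match
Total matched: 5

5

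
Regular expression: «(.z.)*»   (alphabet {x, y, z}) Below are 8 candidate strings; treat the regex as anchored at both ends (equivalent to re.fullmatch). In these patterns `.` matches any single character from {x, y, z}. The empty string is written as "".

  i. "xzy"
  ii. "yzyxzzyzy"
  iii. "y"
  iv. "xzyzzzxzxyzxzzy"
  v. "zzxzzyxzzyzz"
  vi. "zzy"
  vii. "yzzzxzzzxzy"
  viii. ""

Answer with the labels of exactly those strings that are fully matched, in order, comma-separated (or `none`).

i → match
ii → match
iii → no match
iv → match
v → match
vi → match
vii → no match
viii → match

i, ii, iv, v, vi, viii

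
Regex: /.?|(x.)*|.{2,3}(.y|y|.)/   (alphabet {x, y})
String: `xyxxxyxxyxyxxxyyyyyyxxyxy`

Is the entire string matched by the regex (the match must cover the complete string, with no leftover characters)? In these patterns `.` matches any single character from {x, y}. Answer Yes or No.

No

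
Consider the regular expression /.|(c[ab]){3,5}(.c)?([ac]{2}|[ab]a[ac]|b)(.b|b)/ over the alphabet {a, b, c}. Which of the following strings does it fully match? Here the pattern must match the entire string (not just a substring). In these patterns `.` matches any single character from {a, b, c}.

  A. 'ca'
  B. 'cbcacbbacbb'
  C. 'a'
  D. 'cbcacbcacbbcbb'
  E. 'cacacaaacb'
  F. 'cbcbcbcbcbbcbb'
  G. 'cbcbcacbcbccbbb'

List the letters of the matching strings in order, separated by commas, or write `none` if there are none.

B, C, D, E, F, G

A → no match
B → match
C → match
D → match
E → match
F → match
G → match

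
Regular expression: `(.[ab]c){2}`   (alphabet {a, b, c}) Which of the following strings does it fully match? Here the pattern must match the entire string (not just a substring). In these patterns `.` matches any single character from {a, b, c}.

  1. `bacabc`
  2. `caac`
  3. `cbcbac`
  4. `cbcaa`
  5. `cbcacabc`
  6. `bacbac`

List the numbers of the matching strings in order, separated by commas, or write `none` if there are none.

1 → match
2 → no match
3 → match
4 → no match — must end with `c`
5 → no match
6 → match

1, 3, 6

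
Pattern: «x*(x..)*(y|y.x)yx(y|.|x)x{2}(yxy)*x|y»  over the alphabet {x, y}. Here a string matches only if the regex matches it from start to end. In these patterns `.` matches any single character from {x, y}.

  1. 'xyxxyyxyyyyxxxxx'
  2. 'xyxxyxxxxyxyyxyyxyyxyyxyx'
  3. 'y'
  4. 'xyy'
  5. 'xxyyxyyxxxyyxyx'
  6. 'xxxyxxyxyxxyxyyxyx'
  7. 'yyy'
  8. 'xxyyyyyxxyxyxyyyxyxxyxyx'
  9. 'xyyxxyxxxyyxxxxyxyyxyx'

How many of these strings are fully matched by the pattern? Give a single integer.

5

1 → match
2 → match
3. 'y' → match
4. 'xyy' → no match
5 → no match
6 → match
7. 'yyy' → no match
8 → no match
9 → match
Total matched: 5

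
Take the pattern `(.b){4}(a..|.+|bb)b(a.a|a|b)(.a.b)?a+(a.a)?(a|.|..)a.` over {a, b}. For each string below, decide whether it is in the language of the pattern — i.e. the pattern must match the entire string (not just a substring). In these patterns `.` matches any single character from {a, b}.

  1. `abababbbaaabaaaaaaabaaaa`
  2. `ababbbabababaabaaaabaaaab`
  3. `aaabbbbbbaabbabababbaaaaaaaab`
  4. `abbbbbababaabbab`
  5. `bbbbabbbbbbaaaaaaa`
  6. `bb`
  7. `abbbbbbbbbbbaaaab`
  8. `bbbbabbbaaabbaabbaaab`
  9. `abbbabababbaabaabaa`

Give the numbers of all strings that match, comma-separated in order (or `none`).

1 → match
2 → match
3 → no match
4 → match
5 → match
6. `bb` → no match
7 → match
8 → match
9 → match

1, 2, 4, 5, 7, 8, 9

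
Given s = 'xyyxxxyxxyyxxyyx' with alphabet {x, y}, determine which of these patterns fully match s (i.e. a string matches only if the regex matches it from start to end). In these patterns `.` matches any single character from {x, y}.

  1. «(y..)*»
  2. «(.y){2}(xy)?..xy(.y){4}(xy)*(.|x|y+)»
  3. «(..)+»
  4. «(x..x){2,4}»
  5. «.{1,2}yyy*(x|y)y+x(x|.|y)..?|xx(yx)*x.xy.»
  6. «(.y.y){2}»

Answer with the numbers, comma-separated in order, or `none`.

1 → no match
2 → no match
3 → match
4 → match
5 → no match
6 → no match — must end with 'y'

3, 4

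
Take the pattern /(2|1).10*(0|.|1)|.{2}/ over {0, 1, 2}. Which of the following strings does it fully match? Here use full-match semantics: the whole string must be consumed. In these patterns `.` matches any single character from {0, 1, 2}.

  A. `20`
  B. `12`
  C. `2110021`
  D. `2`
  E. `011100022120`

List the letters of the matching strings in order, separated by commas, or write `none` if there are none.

A → match
B → match
C → no match
D → no match
E → no match

A, B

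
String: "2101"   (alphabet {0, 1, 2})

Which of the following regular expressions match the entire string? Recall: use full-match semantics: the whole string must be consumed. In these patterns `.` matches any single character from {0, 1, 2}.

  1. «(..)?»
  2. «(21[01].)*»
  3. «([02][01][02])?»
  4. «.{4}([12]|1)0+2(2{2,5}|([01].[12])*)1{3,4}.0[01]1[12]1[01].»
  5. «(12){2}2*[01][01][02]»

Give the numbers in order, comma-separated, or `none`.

2

1 → no match
2 → match
3 → no match
4 → no match
5 → no match — must start with "12"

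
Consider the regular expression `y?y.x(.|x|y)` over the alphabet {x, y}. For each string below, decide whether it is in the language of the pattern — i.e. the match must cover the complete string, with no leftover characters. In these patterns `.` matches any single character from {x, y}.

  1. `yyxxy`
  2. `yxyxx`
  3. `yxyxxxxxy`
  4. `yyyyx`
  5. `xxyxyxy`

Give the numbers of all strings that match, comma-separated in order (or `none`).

1

1 → match
2 → no match
3 → no match
4 → no match
5 → no match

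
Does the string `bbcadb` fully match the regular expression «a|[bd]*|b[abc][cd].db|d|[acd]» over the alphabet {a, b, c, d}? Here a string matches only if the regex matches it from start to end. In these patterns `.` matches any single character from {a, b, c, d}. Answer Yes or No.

Yes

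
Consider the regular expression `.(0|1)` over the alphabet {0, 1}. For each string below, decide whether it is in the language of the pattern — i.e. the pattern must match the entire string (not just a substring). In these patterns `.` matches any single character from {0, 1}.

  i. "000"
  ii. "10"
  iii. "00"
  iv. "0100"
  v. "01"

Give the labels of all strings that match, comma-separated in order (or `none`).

ii, iii, v

i → no match
ii → match
iii → match
iv → no match
v → match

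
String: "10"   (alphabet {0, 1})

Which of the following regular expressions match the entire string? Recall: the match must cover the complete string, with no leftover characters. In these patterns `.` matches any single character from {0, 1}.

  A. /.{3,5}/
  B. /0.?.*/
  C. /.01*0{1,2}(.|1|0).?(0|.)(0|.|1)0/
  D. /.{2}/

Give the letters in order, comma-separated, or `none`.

D

A → no match
B → no match — must start with "0"
C → no match
D → match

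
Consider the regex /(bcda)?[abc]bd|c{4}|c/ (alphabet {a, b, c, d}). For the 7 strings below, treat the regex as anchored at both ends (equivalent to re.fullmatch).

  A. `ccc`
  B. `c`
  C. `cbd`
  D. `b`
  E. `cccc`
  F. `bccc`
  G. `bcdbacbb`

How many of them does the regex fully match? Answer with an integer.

3

A → no match
B → match
C → match
D → no match
E → match
F → no match
G → no match
Total matched: 3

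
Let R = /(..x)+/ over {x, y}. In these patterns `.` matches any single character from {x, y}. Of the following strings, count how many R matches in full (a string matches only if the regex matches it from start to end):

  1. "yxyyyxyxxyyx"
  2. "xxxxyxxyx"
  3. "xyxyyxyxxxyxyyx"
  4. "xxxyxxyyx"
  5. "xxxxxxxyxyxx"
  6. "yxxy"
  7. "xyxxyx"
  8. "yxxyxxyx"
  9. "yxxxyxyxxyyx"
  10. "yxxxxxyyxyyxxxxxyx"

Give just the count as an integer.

1 → no match
2 → match
3 → match
4 → match
5 → match
6 → no match — must end with "x"
7 → match
8 → no match
9 → match
10 → match
Total matched: 7

7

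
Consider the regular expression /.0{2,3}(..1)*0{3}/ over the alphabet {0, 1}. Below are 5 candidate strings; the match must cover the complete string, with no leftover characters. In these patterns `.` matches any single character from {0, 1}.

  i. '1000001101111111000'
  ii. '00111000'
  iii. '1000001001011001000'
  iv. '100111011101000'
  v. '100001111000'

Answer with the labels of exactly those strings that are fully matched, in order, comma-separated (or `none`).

i → match
ii → no match
iii → match
iv → match
v → match

i, iii, iv, v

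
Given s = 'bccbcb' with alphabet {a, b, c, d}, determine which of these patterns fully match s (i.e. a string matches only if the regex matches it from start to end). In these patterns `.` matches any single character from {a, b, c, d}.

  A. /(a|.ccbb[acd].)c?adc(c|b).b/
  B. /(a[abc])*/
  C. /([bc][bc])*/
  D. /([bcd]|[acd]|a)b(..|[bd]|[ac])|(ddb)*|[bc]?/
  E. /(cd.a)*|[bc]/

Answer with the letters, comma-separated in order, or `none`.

C

A → no match
B → no match
C → match
D → no match
E → no match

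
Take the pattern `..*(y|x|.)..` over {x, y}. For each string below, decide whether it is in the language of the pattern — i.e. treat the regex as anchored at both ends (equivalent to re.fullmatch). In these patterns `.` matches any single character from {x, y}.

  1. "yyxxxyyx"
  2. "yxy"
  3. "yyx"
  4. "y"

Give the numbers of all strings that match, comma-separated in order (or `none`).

1. "yyxxxyyx" → match
2. "yxy" → no match
3. "yyx" → no match
4. "y" → no match

1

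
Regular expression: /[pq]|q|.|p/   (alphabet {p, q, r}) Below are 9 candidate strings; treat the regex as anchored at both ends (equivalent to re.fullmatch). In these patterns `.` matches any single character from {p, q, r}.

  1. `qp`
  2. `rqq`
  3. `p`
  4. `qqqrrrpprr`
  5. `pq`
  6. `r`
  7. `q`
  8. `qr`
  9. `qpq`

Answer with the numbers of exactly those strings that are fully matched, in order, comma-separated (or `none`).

3, 6, 7

1 → no match
2 → no match
3 → match
4 → no match
5 → no match
6 → match
7 → match
8 → no match
9 → no match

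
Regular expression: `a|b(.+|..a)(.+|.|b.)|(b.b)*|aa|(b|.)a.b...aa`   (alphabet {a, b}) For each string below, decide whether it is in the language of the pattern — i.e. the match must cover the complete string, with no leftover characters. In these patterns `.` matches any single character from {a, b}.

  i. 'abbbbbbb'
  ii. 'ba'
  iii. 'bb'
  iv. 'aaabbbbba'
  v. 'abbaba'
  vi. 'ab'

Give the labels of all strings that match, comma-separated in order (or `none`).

none

i → no match
ii → no match
iii → no match
iv → no match
v → no match
vi → no match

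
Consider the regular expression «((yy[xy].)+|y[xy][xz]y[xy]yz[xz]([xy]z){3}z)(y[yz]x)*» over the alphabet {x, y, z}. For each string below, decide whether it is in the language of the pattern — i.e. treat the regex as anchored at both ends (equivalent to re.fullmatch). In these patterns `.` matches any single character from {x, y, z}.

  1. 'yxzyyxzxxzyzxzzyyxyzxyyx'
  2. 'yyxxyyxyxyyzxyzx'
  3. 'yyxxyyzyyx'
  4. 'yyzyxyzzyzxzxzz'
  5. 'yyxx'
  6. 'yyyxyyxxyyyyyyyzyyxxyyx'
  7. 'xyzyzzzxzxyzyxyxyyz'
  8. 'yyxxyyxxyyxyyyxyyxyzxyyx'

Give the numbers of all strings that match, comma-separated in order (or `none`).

1 → no match
2 → no match
3 → no match
4 → match
5 → match
6 → match
7 → no match
8 → match

4, 5, 6, 8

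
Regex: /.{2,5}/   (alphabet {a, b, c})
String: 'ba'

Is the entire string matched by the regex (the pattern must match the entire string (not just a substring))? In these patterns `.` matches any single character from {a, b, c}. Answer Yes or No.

Yes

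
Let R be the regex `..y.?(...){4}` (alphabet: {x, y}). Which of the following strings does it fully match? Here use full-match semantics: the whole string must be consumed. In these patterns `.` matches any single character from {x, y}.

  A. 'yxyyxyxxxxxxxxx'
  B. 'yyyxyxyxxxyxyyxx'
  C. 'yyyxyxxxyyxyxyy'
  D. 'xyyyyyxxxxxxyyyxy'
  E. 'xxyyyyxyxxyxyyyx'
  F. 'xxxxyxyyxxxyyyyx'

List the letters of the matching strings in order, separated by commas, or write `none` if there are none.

A, B, C, E

A → match
B → match
C → match
D → no match
E → match
F → no match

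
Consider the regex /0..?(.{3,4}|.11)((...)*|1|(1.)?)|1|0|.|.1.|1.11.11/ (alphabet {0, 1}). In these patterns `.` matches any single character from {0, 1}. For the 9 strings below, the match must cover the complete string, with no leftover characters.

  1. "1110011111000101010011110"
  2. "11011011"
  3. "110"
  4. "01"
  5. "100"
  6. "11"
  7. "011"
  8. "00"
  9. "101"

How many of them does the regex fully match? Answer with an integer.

2

1 → no match
2 → no match
3 → match
4 → no match
5 → no match
6 → no match
7 → match
8 → no match
9 → no match
Total matched: 2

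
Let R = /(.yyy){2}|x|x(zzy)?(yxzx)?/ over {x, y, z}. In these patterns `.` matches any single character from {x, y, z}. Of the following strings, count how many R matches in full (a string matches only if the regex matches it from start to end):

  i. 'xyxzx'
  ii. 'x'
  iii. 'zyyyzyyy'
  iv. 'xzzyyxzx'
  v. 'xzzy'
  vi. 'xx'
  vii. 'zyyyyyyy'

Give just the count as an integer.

i. 'xyxzx' → match
ii. 'x' → match
iii. 'zyyyzyyy' → match
iv. 'xzzyyxzx' → match
v. 'xzzy' → match
vi. 'xx' → no match
vii. 'zyyyyyyy' → match
Total matched: 6

6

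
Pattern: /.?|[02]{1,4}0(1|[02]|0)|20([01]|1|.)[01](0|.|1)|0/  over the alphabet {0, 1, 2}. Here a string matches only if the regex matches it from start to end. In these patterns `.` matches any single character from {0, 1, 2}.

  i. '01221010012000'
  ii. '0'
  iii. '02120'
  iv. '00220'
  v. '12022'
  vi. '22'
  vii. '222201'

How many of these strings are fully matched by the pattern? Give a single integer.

2

i → no match
ii. '0' → match
iii. '02120' → no match
iv. '00220' → no match
v. '12022' → no match
vi. '22' → no match
vii. '222201' → match
Total matched: 2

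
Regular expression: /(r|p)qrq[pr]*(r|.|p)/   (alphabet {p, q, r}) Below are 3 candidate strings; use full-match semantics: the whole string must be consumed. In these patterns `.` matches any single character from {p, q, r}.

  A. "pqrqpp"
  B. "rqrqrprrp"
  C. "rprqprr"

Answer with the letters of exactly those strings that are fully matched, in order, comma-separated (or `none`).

A → match
B → match
C → no match

A, B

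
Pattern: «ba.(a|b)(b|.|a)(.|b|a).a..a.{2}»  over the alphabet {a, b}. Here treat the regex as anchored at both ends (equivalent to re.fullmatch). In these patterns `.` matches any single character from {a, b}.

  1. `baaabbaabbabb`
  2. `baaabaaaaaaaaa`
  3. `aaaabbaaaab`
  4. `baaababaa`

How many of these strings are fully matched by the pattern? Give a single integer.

1

1 → match
2 → no match
3 → no match — must start with `ba`
4 → no match
Total matched: 1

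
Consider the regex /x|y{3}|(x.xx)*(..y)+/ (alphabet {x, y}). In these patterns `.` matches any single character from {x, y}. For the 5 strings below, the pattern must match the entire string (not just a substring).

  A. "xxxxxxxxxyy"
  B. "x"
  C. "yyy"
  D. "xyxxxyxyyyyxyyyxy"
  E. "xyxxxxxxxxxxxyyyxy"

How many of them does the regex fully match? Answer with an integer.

A. "xxxxxxxxxyy" → match
B. "x" → match
C. "yyy" → match
D → no match
E → match
Total matched: 4

4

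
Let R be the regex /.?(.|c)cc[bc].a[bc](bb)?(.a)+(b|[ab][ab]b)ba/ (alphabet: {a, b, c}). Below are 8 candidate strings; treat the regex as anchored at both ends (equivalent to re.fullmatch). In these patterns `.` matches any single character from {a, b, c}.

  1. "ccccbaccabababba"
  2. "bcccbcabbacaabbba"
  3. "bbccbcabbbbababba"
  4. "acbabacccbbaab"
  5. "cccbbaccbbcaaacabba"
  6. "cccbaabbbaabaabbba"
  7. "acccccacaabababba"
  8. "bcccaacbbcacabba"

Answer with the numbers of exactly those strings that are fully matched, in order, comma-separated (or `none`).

1, 2, 3, 6, 7, 8

1 → match
2 → match
3 → match
4 → no match — must end with "bba"
5 → no match
6 → match
7 → match
8 → match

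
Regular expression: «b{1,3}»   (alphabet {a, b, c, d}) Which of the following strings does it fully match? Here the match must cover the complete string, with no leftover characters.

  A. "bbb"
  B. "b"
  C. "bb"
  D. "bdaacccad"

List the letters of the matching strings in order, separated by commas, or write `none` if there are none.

A. "bbb" → match
B. "b" → match
C. "bb" → match
D. "bdaacccad" → no match — must end with "b"

A, B, C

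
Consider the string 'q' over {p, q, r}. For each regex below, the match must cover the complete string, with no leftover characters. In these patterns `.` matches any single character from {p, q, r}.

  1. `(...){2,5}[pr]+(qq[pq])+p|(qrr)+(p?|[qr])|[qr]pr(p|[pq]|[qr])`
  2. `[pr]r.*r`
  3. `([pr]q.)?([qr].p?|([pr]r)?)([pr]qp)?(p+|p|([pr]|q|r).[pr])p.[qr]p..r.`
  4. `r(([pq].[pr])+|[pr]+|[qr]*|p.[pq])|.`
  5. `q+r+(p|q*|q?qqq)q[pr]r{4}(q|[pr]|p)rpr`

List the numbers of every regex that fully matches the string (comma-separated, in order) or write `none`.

4

1 → no match
2 → no match — must end with 'r'
3 → no match
4 → match
5 → no match — must end with 'rpr'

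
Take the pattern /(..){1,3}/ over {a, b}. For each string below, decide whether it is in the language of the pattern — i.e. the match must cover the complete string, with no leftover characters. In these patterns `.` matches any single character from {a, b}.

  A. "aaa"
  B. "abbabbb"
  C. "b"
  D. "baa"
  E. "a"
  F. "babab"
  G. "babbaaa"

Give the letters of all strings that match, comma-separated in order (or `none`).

none

A → no match
B → no match
C → no match
D → no match
E → no match
F → no match
G → no match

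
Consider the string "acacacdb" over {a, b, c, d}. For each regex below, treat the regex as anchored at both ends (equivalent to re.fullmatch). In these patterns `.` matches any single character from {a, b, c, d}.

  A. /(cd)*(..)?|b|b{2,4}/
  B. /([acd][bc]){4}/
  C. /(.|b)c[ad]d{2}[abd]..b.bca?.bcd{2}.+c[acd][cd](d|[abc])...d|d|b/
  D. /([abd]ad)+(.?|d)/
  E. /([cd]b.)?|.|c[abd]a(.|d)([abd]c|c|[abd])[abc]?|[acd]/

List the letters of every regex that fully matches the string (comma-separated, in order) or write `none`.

A → no match
B → match
C → no match
D → no match
E → no match

B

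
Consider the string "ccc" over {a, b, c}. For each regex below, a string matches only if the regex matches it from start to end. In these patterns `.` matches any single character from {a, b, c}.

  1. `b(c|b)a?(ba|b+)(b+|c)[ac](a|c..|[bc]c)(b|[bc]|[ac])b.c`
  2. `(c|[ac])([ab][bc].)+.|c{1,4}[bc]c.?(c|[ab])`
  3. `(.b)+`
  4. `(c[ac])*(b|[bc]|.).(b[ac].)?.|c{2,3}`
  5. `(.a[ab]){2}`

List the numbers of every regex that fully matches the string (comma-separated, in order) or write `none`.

1 → no match — must start with "b"
2 → no match
3 → no match — must end with "b"
4 → match
5 → no match

4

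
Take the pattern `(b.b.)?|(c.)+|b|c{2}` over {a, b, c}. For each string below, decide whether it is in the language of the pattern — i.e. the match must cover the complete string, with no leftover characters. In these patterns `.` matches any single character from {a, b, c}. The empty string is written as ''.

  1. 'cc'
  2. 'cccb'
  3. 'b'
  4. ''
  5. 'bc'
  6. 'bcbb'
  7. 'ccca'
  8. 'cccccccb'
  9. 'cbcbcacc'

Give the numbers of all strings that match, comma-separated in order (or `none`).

1, 2, 3, 4, 6, 7, 8, 9

1 → match
2 → match
3 → match
4 → match
5 → no match
6 → match
7 → match
8 → match
9 → match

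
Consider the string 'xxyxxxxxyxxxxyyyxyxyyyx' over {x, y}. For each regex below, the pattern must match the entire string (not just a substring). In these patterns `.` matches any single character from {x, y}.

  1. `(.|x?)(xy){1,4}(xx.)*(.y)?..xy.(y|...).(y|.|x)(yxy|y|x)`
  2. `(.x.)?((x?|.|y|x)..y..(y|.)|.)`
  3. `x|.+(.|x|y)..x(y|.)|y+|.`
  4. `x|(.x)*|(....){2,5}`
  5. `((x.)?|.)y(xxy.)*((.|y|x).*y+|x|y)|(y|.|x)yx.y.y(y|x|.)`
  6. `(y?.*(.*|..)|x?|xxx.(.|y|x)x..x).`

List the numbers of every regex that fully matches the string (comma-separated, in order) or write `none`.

1 → match
2 → no match
3 → no match
4 → no match
5 → no match
6 → match

1, 6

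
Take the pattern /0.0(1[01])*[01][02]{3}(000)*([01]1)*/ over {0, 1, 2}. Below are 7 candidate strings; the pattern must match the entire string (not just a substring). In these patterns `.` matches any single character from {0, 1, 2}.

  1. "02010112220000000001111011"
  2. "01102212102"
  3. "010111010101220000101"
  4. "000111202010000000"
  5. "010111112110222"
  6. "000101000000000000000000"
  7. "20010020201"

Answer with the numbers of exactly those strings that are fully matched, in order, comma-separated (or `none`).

6

1 → no match
2. "01102212102" → no match
3 → no match
4 → no match
5 → no match
6 → match
7. "20010020201" → no match — must start with "0"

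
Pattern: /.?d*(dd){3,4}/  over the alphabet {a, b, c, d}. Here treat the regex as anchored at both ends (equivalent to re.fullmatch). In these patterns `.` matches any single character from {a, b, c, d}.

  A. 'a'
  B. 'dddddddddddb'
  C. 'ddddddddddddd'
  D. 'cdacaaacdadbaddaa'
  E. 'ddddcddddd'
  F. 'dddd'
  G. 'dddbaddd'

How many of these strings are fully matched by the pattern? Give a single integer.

A. 'a' → no match — must end with 'dd'
B. 'dddddddddddb' → no match — must end with 'dd'
C → match
D → no match — must end with 'dd'
E. 'ddddcddddd' → no match
F. 'dddd' → no match
G. 'dddbaddd' → no match
Total matched: 1

1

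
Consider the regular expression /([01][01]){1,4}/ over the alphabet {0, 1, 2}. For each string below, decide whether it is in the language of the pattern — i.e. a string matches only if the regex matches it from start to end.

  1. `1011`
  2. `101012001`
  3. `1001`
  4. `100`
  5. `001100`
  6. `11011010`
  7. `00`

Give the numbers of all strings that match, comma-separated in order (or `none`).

1, 3, 5, 6, 7

1. `1011` → match
2. `101012001` → no match
3. `1001` → match
4. `100` → no match
5. `001100` → match
6. `11011010` → match
7. `00` → match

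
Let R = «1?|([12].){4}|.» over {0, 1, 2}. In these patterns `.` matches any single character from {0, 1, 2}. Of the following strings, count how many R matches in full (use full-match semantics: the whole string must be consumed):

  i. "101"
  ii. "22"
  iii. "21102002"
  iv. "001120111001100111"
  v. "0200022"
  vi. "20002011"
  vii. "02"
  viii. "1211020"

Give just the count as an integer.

i → no match
ii → no match
iii → no match
iv → no match
v → no match
vi → no match
vii → no match
viii → no match
Total matched: 0

0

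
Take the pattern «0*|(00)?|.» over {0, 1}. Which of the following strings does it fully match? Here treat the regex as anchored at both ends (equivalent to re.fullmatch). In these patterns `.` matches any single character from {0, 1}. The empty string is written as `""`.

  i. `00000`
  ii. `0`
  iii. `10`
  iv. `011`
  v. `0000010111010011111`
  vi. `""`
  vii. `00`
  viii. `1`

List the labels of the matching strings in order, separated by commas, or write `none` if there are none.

i → match
ii → match
iii → no match
iv → no match
v → no match
vi → match
vii → match
viii → match

i, ii, vi, vii, viii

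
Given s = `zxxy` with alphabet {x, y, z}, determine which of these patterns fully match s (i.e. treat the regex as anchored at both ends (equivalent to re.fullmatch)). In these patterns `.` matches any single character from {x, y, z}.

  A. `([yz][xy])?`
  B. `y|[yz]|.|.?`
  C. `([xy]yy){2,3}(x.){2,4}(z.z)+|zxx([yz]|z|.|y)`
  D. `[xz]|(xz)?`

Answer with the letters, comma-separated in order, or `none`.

A → no match
B → no match
C → match
D → no match

C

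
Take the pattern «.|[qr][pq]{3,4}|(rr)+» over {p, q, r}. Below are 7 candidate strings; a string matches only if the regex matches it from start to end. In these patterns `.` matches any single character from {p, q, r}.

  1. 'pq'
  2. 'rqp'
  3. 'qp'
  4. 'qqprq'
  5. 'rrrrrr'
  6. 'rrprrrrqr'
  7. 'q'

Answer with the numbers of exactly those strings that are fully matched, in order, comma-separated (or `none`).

1 → no match
2 → no match
3 → no match
4 → no match
5 → match
6 → no match
7 → match

5, 7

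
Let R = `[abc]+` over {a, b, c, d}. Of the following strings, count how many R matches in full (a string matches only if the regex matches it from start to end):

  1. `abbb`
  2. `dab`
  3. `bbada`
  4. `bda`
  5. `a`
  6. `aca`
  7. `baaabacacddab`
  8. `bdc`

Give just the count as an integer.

1 → match
2 → no match
3 → no match
4 → no match
5 → match
6 → match
7 → no match
8 → no match
Total matched: 3

3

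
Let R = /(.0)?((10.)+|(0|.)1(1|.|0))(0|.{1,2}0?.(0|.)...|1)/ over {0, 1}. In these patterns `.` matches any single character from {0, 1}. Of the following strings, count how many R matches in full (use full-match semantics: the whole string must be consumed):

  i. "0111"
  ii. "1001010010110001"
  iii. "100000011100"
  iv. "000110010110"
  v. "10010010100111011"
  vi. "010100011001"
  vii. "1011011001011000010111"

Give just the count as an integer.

3

i. "0111" → match
ii → no match
iii. "100000011100" → no match
iv. "000110010110" → match
v → no match
vi. "010100011001" → no match
vii → match
Total matched: 3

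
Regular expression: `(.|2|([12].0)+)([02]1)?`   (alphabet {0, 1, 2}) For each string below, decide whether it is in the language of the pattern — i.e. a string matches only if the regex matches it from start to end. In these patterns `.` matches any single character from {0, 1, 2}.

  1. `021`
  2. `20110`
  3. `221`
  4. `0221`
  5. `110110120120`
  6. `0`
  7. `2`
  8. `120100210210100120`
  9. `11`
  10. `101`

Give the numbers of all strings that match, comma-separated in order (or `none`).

1 → match
2 → no match
3 → match
4 → no match
5 → match
6 → match
7 → match
8 → match
9 → no match
10 → match

1, 3, 5, 6, 7, 8, 10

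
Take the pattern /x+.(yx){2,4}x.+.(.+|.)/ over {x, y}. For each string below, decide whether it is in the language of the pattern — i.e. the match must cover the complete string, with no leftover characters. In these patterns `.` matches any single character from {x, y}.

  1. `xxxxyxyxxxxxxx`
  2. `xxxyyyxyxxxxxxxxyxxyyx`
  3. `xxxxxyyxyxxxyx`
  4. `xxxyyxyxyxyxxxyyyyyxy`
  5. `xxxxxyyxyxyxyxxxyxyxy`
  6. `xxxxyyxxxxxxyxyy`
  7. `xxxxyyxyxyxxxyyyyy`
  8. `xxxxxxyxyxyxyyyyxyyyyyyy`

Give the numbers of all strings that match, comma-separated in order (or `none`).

1 → match
2 → no match
3 → match
4 → match
5 → match
6 → no match
7 → match
8 → no match

1, 3, 4, 5, 7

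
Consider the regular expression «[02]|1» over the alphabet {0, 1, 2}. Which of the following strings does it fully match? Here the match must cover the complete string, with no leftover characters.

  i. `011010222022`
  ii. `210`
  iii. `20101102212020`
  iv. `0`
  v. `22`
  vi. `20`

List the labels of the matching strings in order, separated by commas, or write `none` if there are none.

i → no match
ii → no match
iii → no match
iv → match
v → no match
vi → no match

iv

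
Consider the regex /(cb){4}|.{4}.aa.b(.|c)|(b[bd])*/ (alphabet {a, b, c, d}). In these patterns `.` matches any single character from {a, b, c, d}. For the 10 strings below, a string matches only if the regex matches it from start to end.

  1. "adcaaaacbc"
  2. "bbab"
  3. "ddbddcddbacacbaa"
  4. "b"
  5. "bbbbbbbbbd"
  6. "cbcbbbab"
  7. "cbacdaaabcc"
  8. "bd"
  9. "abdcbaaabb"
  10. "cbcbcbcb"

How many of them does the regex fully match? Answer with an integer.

5

1 → match
2 → no match
3 → no match
4 → no match
5 → match
6 → no match
7 → no match
8 → match
9 → match
10 → match
Total matched: 5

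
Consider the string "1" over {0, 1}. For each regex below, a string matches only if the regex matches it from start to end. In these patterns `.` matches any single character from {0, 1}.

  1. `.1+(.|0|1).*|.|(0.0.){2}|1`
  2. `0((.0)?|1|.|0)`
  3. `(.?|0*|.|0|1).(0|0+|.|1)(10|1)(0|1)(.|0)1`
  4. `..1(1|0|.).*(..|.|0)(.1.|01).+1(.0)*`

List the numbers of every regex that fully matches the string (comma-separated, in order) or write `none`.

1 → match
2 → no match — must start with "0"
3 → no match
4 → no match

1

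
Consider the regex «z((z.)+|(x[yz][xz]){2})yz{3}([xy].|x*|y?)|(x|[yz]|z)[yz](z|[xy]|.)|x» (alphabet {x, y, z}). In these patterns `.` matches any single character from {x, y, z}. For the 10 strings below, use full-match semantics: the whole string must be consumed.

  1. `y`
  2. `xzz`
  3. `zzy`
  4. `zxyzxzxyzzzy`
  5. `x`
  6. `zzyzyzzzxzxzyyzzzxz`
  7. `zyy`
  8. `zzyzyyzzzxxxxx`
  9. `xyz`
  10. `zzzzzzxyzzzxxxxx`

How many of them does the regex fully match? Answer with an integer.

9

1 → no match
2 → match
3 → match
4 → match
5 → match
6 → match
7 → match
8 → match
9 → match
10 → match
Total matched: 9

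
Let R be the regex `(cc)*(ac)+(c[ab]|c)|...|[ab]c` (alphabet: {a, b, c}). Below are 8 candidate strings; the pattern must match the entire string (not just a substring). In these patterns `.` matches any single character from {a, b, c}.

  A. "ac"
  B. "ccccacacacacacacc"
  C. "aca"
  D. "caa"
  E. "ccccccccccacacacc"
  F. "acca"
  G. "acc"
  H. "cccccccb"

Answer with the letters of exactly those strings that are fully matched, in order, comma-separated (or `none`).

A, B, C, D, E, F, G

A. "ac" → match
B → match
C. "aca" → match
D. "caa" → match
E → match
F. "acca" → match
G. "acc" → match
H. "cccccccb" → no match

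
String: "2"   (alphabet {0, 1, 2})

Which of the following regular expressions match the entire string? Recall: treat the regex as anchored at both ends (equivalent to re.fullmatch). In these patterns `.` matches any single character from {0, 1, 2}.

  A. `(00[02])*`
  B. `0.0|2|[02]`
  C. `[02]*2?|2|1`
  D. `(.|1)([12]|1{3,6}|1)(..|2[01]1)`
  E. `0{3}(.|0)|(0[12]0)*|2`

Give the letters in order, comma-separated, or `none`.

B, C, E

A → no match
B → match
C → match
D → no match
E → match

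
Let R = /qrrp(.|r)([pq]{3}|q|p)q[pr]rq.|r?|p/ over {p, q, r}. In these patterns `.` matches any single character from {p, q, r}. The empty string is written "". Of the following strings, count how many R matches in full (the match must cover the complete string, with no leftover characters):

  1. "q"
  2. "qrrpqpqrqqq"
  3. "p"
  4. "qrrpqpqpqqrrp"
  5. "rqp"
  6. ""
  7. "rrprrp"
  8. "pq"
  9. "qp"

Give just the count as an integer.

2

1 → no match
2 → no match
3 → match
4 → no match
5 → no match
6 → match
7 → no match
8 → no match
9 → no match
Total matched: 2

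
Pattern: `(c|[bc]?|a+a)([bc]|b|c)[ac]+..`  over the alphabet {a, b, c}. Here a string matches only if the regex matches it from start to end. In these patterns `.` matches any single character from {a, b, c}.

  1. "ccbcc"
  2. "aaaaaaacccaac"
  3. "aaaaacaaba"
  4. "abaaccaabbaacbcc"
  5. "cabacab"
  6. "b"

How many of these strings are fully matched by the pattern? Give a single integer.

1. "ccbcc" → no match
2 → match
3. "aaaaacaaba" → match
4 → no match
5. "cabacab" → no match
6. "b" → no match
Total matched: 2

2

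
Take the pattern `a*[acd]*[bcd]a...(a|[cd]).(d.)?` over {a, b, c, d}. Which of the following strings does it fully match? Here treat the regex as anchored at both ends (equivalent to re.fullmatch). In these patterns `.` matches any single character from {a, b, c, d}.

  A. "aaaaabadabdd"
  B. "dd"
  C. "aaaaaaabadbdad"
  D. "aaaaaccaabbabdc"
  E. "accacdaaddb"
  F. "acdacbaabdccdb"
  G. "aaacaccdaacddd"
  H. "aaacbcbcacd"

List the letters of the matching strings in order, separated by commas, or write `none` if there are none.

A, C, D, E, F, G

A → match
B → no match
C → match
D → match
E → match
F → match
G → match
H → no match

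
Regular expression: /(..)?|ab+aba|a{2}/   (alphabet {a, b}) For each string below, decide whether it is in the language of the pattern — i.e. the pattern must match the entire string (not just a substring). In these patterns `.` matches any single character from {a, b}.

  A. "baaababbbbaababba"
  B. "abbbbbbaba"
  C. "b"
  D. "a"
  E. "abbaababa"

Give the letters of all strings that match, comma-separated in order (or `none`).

A → no match
B → match
C → no match
D → no match
E → no match

B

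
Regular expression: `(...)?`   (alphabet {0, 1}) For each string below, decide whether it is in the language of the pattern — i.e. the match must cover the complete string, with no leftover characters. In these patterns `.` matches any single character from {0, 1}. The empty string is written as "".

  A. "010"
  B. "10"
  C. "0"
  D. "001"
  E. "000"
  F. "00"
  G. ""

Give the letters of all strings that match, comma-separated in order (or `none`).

A → match
B → no match
C → no match
D → match
E → match
F → no match
G → match

A, D, E, G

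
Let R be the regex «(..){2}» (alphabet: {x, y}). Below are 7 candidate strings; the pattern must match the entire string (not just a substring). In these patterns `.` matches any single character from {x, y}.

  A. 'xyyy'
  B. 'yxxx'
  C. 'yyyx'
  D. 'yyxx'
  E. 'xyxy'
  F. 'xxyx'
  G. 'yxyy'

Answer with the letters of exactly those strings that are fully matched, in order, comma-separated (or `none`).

A → match
B → match
C → match
D → match
E → match
F → match
G → match

A, B, C, D, E, F, G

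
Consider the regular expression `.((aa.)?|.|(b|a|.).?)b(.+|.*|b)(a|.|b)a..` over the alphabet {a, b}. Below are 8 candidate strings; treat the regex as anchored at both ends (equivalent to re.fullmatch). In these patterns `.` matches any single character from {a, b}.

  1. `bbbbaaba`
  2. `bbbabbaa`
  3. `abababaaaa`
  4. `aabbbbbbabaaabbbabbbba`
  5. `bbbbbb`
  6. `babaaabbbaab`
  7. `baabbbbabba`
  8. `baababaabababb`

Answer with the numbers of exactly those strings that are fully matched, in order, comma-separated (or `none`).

1 → match
2 → no match
3 → match
4 → no match
5 → no match
6 → match
7 → no match
8 → match

1, 3, 6, 8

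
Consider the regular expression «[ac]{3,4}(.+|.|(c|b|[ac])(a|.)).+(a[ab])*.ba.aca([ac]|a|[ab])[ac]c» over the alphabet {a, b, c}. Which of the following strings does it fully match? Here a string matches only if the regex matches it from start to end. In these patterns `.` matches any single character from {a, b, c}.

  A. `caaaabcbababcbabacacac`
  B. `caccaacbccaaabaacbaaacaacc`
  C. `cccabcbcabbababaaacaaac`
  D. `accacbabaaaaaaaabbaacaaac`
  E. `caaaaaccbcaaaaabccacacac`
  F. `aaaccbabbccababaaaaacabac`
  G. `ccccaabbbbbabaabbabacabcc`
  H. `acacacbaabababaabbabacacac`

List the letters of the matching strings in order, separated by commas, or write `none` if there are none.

A, B, C, G, H

A → match
B → match
C → match
D → no match
E → no match
F → no match
G → match
H → match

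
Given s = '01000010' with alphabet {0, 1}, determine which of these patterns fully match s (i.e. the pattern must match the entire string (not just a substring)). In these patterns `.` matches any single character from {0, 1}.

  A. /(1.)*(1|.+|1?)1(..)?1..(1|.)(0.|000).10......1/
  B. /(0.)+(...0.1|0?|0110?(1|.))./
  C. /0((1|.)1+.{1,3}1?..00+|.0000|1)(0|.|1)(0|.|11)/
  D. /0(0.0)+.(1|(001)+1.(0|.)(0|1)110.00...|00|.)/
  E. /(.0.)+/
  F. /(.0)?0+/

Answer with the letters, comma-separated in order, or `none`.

A → no match — must end with '1'
B → no match
C → match
D → no match — must start with '00'
E → no match
F → no match

C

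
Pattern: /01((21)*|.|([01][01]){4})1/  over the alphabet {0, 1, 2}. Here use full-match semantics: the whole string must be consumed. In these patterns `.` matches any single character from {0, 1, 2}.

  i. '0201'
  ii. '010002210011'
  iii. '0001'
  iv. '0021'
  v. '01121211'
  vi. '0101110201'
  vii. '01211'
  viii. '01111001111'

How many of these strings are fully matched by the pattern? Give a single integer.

i. '0201' → no match — must start with '01'
ii. '010002210011' → no match
iii. '0001' → no match — must start with '01'
iv. '0021' → no match — must start with '01'
v. '01121211' → no match
vi. '0101110201' → no match
vii. '01211' → match
viii. '01111001111' → match
Total matched: 2

2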